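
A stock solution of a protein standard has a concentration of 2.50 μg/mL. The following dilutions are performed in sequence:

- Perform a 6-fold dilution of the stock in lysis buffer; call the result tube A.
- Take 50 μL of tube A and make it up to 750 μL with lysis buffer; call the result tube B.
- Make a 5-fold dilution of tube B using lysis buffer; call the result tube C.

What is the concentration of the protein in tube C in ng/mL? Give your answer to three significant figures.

5.56 ng/mL

Step 1: 6-fold → factor 6
Step 2: 50 μL brought to 750 μL → factor 750/50 = 15
Step 3: 5-fold → factor 5
Overall dilution factor = 6 × 15 × 5 = 450
Final = 2.50 μg/mL / 450 = 0.005556 μg/mL = 5.56 ng/mL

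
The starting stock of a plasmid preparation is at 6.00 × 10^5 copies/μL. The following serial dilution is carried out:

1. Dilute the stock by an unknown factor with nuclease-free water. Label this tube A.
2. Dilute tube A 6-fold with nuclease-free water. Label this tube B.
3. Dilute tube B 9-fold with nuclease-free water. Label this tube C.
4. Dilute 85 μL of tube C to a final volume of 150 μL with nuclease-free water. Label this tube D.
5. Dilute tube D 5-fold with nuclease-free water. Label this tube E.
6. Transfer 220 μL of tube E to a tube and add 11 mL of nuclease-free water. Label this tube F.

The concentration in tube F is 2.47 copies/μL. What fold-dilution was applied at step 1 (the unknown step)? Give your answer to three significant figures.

10.0-fold

Step 1: unknown factor x
Step 2: 6-fold → factor 6
Step 3: 9-fold → factor 9
Step 4: 85 μL brought to 150 μL → factor 150/85 = 1.7647
Step 5: 5-fold → factor 5
Step 6: 220 μL + 11 mL = 11220 μL total → factor 11220/220 = 51
Product of known-step factors = 24300
Overall factor = 6.00 × 10^5 copies/μL / (2.47 copies/μL) = 2.4291 × 10^5
x = 2.4291 × 10^5 / 24300 = 10.0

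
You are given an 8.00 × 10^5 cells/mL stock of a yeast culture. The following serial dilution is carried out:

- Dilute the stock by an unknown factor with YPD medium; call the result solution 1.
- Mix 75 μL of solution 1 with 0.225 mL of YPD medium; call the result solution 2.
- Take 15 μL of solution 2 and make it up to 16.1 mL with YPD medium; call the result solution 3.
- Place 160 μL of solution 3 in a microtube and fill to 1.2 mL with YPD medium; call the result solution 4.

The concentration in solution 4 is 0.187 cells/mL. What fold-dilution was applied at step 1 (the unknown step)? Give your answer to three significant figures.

133-fold

Step 1: unknown factor x
Step 2: 75 μL + 0.225 mL = 300 μL total → factor 300/75 = 4
Step 3: 15 μL brought to 16.1 mL → factor 16100/15 = 1073.3
Step 4: 160 μL brought to 1.2 mL → factor 1200/160 = 7.5
Product of known-step factors = 32200
Overall factor = 8.00 × 10^5 cells/mL / (0.187 cells/mL) = 4.2781 × 10^6
x = 4.2781 × 10^6 / 32200 = 133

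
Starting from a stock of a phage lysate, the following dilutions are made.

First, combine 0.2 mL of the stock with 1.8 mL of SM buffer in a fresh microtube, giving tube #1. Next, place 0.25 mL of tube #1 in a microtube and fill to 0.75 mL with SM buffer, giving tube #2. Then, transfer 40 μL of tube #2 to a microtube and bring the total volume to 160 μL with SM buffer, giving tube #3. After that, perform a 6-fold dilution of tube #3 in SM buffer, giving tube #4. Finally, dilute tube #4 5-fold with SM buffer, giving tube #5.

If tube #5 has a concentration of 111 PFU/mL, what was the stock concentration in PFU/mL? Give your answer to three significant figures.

Step 1: 0.2 mL + 1.8 mL = 2 mL total → factor 2/0.2 = 10
Step 2: 0.25 mL brought to 0.75 mL → factor 0.75/0.25 = 3
Step 3: 40 μL brought to 160 μL → factor 160/40 = 4
Step 4: 6-fold → factor 6
Step 5: 5-fold → factor 5
Overall dilution factor = 10 × 3 × 4 × 6 × 5 = 3600
Stock = 111 PFU/mL × 3600 = 4.00 × 10^5 PFU/mL

4.00 × 10^5 PFU/mL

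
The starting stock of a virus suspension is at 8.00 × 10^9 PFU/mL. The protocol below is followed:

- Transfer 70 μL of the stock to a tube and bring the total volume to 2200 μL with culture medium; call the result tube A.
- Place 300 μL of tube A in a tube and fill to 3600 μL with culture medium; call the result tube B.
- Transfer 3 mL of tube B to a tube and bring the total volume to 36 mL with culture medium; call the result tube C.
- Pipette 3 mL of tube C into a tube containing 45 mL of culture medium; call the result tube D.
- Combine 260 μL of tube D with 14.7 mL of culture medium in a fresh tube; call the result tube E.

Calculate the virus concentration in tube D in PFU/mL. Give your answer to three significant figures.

1.10 × 10^5 PFU/mL

Step 1: 70 μL brought to 2200 μL → factor 2200/70 = 31.429
Step 2: 300 μL brought to 3600 μL → factor 3600/300 = 12
Step 3: 3 mL brought to 36 mL → factor 36/3 = 12
Step 4: 3 mL + 45 mL = 48 mL total → factor 48/3 = 16
Dilution factor through tube D = 31.429 × 12 × 12 × 16 = 72411
[tube D] = 8.00 × 10^9 PFU/mL / 72411 = 1.10 × 10^5 PFU/mL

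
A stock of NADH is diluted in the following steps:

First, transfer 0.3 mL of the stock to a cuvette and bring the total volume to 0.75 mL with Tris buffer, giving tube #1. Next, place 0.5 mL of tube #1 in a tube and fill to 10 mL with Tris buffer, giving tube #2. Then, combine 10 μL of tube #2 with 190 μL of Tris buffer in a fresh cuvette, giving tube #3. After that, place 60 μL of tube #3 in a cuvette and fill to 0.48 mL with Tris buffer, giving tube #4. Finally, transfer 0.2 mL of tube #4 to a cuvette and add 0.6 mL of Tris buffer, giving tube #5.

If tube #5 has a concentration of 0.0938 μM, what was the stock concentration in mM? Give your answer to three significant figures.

3.00 mM

Step 1: 0.3 mL brought to 0.75 mL → factor 0.75/0.3 = 2.5
Step 2: 0.5 mL brought to 10 mL → factor 10/0.5 = 20
Step 3: 10 μL + 190 μL = 200 μL total → factor 200/10 = 20
Step 4: 60 μL brought to 0.48 mL → factor 480/60 = 8
Step 5: 0.2 mL + 0.6 mL = 0.8 mL total → factor 0.8/0.2 = 4
Overall dilution factor = 2.5 × 20 × 20 × 8 × 4 = 32000
Stock = 0.0938 μM × 32000 = 3002 μM = 3.00 mM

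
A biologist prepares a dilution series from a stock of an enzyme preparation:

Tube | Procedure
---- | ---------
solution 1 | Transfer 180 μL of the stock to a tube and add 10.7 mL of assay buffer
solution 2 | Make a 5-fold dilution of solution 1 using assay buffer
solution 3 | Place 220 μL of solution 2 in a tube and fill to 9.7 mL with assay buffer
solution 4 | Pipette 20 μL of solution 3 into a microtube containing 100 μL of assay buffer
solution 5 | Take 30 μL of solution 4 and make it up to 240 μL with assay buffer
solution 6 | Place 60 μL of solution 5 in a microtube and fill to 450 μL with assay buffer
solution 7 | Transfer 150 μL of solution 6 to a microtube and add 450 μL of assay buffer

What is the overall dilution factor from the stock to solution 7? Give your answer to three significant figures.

1.92 × 10^7

Step 1: 180 μL + 10.7 mL = 10880 μL total → factor 10880/180 = 60.444
Step 2: 5-fold → factor 5
Step 3: 220 μL brought to 9.7 mL → factor 9700/220 = 44.091
Step 4: 20 μL + 100 μL = 120 μL total → factor 120/20 = 6
Step 5: 30 μL brought to 240 μL → factor 240/30 = 8
Step 6: 60 μL brought to 450 μL → factor 450/60 = 7.5
Step 7: 150 μL + 450 μL = 600 μL total → factor 600/150 = 4
Overall dilution factor = 60.444 × 5 × 44.091 × 6 × 8 × 7.5 × 4 = 1.9188 × 10^7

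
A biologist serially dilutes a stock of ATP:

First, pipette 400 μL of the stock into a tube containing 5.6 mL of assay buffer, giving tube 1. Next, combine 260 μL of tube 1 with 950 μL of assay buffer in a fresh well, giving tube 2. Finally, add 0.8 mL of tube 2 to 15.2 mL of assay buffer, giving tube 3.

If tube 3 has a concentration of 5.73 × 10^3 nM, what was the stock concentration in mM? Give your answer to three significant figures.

8.00 mM

Step 1: 400 μL + 5.6 mL = 6000 μL total → factor 6000/400 = 15
Step 2: 260 μL + 950 μL = 1210 μL total → factor 1210/260 = 4.6538
Step 3: 0.8 mL + 15.2 mL = 16 mL total → factor 16/0.8 = 20
Overall dilution factor = 15 × 4.6538 × 20 = 1396.2
Stock = 5.73 × 10^3 nM × 1396.2 = 8.000 × 10^6 nM = 8.00 mM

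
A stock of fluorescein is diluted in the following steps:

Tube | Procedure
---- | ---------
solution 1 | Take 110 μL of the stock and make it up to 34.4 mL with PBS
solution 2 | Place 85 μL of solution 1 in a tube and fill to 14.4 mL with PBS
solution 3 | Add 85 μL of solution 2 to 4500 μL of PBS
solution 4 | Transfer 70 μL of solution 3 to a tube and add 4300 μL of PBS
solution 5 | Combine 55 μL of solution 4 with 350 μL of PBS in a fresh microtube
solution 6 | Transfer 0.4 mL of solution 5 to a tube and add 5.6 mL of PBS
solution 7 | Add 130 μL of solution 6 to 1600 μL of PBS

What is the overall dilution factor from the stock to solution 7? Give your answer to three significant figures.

2.62 × 10^11

Step 1: 110 μL brought to 34.4 mL → factor 34400/110 = 312.73
Step 2: 85 μL brought to 14.4 mL → factor 14400/85 = 169.41
Step 3: 85 μL + 4500 μL = 4585 μL total → factor 4585/85 = 53.941
Step 4: 70 μL + 4300 μL = 4370 μL total → factor 4370/70 = 62.429
Step 5: 55 μL + 350 μL = 405 μL total → factor 405/55 = 7.3636
Step 6: 0.4 mL + 5.6 mL = 6 mL total → factor 6/0.4 = 15
Step 7: 130 μL + 1600 μL = 1730 μL total → factor 1730/130 = 13.308
Overall dilution factor = 312.73 × 169.41 × 53.941 × 62.429 × 7.3636 × 15 × 13.308 = 2.6224 × 10^11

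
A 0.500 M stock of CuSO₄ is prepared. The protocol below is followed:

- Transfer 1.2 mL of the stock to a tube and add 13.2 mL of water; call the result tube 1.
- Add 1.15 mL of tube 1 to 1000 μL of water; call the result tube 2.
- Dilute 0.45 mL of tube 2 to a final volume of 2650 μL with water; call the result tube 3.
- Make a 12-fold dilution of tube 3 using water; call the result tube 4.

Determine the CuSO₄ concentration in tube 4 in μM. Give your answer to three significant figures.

Step 1: 1.2 mL + 13.2 mL = 14.4 mL total → factor 14.4/1.2 = 12
Step 2: 1.15 mL + 1000 μL = 2.15 mL total → factor 2.15/1.15 = 1.8696
Step 3: 0.45 mL brought to 2650 μL → factor 2.65/0.45 = 5.8889
Step 4: 12-fold → factor 12
Overall dilution factor = 12 × 1.8696 × 5.8889 × 12 = 1585.4
Final = 0.500 M / 1585.4 = 0.0003154 M = 315 μM

315 μM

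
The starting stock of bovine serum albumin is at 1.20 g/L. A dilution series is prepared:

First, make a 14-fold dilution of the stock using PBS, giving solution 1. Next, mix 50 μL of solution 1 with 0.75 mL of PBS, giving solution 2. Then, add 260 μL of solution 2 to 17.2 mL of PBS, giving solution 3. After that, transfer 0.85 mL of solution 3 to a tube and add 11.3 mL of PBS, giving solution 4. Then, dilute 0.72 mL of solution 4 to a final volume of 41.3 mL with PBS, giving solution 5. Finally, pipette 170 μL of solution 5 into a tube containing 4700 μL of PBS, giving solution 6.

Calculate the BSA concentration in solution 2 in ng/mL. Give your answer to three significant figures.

5.36 × 10^3 ng/mL

Step 1: 14-fold → factor 14
Step 2: 50 μL + 0.75 mL = 800 μL total → factor 800/50 = 16
Dilution factor through solution 2 = 14 × 16 = 224
[solution 2] = 1.20 g/L / 224 = 0.005357 g/L = 5.36 × 10^3 ng/mL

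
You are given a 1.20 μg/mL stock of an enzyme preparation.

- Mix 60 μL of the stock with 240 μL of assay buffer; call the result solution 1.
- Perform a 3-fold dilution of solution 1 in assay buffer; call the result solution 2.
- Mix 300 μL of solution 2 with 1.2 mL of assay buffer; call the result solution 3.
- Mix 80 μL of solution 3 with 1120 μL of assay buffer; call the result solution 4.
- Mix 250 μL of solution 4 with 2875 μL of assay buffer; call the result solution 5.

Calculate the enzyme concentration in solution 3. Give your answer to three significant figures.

Step 1: 60 μL + 240 μL = 300 μL total → factor 300/60 = 5
Step 2: 3-fold → factor 3
Step 3: 300 μL + 1.2 mL = 1500 μL total → factor 1500/300 = 5
Dilution factor through solution 3 = 5 × 3 × 5 = 75
[solution 3] = 1.20 μg/mL / 75 = 0.0160 μg/mL

0.0160 μg/mL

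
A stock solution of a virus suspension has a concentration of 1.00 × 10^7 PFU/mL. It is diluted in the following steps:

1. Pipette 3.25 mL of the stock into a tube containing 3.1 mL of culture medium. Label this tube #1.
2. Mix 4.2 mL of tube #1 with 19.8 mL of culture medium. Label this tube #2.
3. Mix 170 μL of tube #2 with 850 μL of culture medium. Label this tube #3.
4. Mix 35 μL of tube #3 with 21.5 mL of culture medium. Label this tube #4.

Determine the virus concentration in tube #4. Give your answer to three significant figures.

243 PFU/mL

Step 1: 3.25 mL + 3.1 mL = 6.35 mL total → factor 6.35/3.25 = 1.9538
Step 2: 4.2 mL + 19.8 mL = 24 mL total → factor 24/4.2 = 5.7143
Step 3: 170 μL + 850 μL = 1020 μL total → factor 1020/170 = 6
Step 4: 35 μL + 21.5 mL = 21535 μL total → factor 21535/35 = 615.29
Overall dilution factor = 1.9538 × 5.7143 × 6 × 615.29 = 41217
Final = 1.00 × 10^7 PFU/mL / 41217 = 243 PFU/mL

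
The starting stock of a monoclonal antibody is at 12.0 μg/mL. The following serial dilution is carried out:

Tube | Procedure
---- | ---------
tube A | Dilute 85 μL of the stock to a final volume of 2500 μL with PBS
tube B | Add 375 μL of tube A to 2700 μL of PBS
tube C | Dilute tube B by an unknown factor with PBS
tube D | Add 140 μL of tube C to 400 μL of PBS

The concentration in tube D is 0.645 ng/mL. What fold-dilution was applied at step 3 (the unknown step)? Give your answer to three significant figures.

Step 1: 85 μL brought to 2500 μL → factor 2500/85 = 29.412
Step 2: 375 μL + 2700 μL = 3075 μL total → factor 3075/375 = 8.2
Step 3: unknown factor x
Step 4: 140 μL + 400 μL = 540 μL total → factor 540/140 = 3.8571
Product of known-step factors = 930.25
Overall factor = 12.0 μg/mL / (0.645 ng/mL) = 18605
x = 18605 / 930.25 = 20.0

20.0-fold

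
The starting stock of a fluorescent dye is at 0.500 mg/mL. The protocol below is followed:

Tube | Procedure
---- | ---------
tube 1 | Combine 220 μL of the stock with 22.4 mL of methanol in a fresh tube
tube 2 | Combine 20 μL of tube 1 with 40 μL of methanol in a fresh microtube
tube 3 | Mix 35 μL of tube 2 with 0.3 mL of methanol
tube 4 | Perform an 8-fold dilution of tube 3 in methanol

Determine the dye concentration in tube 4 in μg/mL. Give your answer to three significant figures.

Step 1: 220 μL + 22.4 mL = 22620 μL total → factor 22620/220 = 102.82
Step 2: 20 μL + 40 μL = 60 μL total → factor 60/20 = 3
Step 3: 35 μL + 0.3 mL = 335 μL total → factor 335/35 = 9.5714
Step 4: 8-fold → factor 8
Overall dilution factor = 102.82 × 3 × 9.5714 × 8 = 23619
Final = 0.500 mg/mL / 23619 = 2.117 × 10^-5 mg/mL = 0.0212 μg/mL

0.0212 μg/mL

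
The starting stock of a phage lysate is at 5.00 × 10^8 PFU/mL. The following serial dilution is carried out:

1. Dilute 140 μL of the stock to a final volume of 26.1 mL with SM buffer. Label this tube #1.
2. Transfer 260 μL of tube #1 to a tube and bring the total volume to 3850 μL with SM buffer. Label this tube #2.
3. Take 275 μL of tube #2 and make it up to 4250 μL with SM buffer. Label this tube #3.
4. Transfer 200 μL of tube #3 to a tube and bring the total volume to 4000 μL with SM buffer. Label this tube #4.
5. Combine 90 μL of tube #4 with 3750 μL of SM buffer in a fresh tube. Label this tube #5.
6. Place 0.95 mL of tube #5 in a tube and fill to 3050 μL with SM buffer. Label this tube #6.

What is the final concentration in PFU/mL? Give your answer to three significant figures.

Step 1: 140 μL brought to 26.1 mL → factor 26100/140 = 186.43
Step 2: 260 μL brought to 3850 μL → factor 3850/260 = 14.808
Step 3: 275 μL brought to 4250 μL → factor 4250/275 = 15.455
Step 4: 200 μL brought to 4000 μL → factor 4000/200 = 20
Step 5: 90 μL + 3750 μL = 3840 μL total → factor 3840/90 = 42.667
Step 6: 0.95 mL brought to 3050 μL → factor 3.05/0.95 = 3.2105
Overall dilution factor = 186.43 × 14.808 × 15.455 × 20 × 42.667 × 3.2105 = 1.1688 × 10^8
Final = 5.00 × 10^8 PFU/mL / 1.1688 × 10^8 = 4.28 PFU/mL

4.28 PFU/mL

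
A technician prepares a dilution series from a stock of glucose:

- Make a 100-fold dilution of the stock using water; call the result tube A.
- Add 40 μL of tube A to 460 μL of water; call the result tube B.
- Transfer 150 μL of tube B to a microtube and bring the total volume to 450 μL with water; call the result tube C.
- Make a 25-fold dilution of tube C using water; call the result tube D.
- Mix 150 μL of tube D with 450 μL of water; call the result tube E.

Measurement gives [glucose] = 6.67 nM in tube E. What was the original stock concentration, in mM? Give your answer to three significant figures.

Step 1: 100-fold → factor 100
Step 2: 40 μL + 460 μL = 500 μL total → factor 500/40 = 12.5
Step 3: 150 μL brought to 450 μL → factor 450/150 = 3
Step 4: 25-fold → factor 25
Step 5: 150 μL + 450 μL = 600 μL total → factor 600/150 = 4
Overall dilution factor = 100 × 12.5 × 3 × 25 × 4 = 3.75 × 10^5
Stock = 6.67 nM × 3.75 × 10^5 = 2.501 × 10^6 nM = 2.50 mM

2.50 mM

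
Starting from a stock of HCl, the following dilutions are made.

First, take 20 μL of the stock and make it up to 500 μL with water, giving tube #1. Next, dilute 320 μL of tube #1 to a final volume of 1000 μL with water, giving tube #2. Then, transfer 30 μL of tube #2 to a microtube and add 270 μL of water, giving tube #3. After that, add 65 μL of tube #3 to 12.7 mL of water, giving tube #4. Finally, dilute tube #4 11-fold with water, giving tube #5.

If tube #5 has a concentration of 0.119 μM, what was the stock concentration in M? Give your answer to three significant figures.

0.201 M

Step 1: 20 μL brought to 500 μL → factor 500/20 = 25
Step 2: 320 μL brought to 1000 μL → factor 1000/320 = 3.125
Step 3: 30 μL + 270 μL = 300 μL total → factor 300/30 = 10
Step 4: 65 μL + 12.7 mL = 12765 μL total → factor 12765/65 = 196.38
Step 5: 11-fold → factor 11
Overall dilution factor = 25 × 3.125 × 10 × 196.38 × 11 = 1.6877 × 10^6
Stock = 0.119 μM × 1.6877 × 10^6 = 2.008 × 10^5 μM = 0.201 M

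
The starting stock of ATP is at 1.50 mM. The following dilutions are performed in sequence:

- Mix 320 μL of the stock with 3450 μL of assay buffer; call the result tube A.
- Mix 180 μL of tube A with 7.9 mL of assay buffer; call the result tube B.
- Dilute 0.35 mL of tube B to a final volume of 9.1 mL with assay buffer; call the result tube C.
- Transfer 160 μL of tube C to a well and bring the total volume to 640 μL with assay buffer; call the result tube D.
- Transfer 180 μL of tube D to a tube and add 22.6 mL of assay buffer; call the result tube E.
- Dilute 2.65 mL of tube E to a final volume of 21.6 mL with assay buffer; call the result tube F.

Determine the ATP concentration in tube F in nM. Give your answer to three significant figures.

Step 1: 320 μL + 3450 μL = 3770 μL total → factor 3770/320 = 11.781
Step 2: 180 μL + 7.9 mL = 8080 μL total → factor 8080/180 = 44.889
Step 3: 0.35 mL brought to 9.1 mL → factor 9.1/0.35 = 26
Step 4: 160 μL brought to 640 μL → factor 640/160 = 4
Step 5: 180 μL + 22.6 mL = 22780 μL total → factor 22780/180 = 126.56
Step 6: 2.65 mL brought to 21.6 mL → factor 21.6/2.65 = 8.1509
Overall dilution factor = 11.781 × 44.889 × 26 × 4 × 126.56 × 8.1509 = 5.6735 × 10^7
Final = 1.50 mM / 5.6735 × 10^7 = 2.644 × 10^-8 mM = 0.0264 nM

0.0264 nM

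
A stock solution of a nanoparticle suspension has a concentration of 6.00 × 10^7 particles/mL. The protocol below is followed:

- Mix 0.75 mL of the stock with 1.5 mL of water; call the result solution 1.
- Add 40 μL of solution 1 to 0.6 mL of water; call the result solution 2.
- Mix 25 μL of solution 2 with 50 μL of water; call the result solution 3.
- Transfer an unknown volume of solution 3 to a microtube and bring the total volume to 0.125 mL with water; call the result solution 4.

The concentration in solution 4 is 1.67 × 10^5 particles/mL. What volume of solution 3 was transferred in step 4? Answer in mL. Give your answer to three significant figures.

Step 1: 0.75 mL + 1.5 mL = 2.25 mL total → factor 2.25/0.75 = 3
Step 2: 40 μL + 0.6 mL = 640 μL total → factor 640/40 = 16
Step 3: 25 μL + 50 μL = 75 μL total → factor 75/25 = 3
Step 4: v brought to 0.125 mL → factor = 0.125 mL/v
Product of known-step factors = 144
Overall factor = 6.00 × 10^7 particles/mL / (1.67 × 10^5 particles/mL) = 359.28
Step-4 factor = 359.28 / 144 = 2.495
v = 0.125 mL / 2.495 = 0.0501 mL

0.0501 mL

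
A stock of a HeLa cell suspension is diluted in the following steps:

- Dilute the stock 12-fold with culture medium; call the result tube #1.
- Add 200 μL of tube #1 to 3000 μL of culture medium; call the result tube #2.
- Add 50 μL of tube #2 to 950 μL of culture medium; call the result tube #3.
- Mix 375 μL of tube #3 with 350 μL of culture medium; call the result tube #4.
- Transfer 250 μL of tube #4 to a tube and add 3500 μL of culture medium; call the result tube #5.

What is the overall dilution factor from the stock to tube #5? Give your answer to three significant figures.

Step 1: 12-fold → factor 12
Step 2: 200 μL + 3000 μL = 3200 μL total → factor 3200/200 = 16
Step 3: 50 μL + 950 μL = 1000 μL total → factor 1000/50 = 20
Step 4: 375 μL + 350 μL = 725 μL total → factor 725/375 = 1.9333
Step 5: 250 μL + 3500 μL = 3750 μL total → factor 3750/250 = 15
Overall dilution factor = 12 × 16 × 20 × 1.9333 × 15 = 1.1136 × 10^5

1.11 × 10^5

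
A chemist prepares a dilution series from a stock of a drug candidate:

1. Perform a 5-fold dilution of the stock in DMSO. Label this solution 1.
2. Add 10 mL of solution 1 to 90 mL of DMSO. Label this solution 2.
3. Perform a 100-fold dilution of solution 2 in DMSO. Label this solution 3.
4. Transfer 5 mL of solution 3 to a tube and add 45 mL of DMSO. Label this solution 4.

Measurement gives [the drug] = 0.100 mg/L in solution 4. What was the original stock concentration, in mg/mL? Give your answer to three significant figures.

5.00 mg/mL

Step 1: 5-fold → factor 5
Step 2: 10 mL + 90 mL = 100 mL total → factor 100/10 = 10
Step 3: 100-fold → factor 100
Step 4: 5 mL + 45 mL = 50 mL total → factor 50/5 = 10
Overall dilution factor = 5 × 10 × 100 × 10 = 50000
Stock = 0.100 mg/L × 50000 = 5000 mg/L = 5.00 mg/mL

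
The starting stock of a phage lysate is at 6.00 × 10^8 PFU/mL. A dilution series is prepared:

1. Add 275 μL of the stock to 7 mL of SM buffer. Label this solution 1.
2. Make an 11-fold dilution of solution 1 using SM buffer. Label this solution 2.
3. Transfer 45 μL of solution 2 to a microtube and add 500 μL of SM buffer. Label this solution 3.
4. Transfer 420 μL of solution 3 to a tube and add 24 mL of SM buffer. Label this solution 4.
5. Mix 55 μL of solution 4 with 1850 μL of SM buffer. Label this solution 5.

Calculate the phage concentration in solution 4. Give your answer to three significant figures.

Step 1: 275 μL + 7 mL = 7275 μL total → factor 7275/275 = 26.455
Step 2: 11-fold → factor 11
Step 3: 45 μL + 500 μL = 545 μL total → factor 545/45 = 12.111
Step 4: 420 μL + 24 mL = 24420 μL total → factor 24420/420 = 58.143
Dilution factor through solution 4 = 26.455 × 11 × 12.111 × 58.143 = 2.0491 × 10^5
[solution 4] = 6.00 × 10^8 PFU/mL / 2.0491 × 10^5 = 2.93 × 10^3 PFU/mL

2.93 × 10^3 PFU/mL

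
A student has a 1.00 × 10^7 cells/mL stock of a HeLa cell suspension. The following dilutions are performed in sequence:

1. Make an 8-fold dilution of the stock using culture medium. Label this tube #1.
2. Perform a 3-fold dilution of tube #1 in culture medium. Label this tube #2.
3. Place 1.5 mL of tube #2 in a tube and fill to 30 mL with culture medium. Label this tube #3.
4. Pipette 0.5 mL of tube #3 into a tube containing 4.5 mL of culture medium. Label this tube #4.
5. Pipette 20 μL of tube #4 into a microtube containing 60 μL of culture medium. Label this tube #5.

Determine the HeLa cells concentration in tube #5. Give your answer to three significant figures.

Step 1: 8-fold → factor 8
Step 2: 3-fold → factor 3
Step 3: 1.5 mL brought to 30 mL → factor 30/1.5 = 20
Step 4: 0.5 mL + 4.5 mL = 5 mL total → factor 5/0.5 = 10
Step 5: 20 μL + 60 μL = 80 μL total → factor 80/20 = 4
Overall dilution factor = 8 × 3 × 20 × 10 × 4 = 19200
Final = 1.00 × 10^7 cells/mL / 19200 = 521 cells/mL

521 cells/mL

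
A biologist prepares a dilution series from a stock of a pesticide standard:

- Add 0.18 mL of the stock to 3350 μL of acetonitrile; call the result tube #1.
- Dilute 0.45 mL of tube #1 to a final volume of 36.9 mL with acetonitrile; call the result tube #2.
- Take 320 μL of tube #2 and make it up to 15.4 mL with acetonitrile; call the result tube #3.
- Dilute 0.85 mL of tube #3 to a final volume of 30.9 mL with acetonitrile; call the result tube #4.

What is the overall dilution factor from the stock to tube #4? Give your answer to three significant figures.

2.81 × 10^6

Step 1: 0.18 mL + 3350 μL = 3.53 mL total → factor 3.53/0.18 = 19.611
Step 2: 0.45 mL brought to 36.9 mL → factor 36.9/0.45 = 82
Step 3: 320 μL brought to 15.4 mL → factor 15400/320 = 48.125
Step 4: 0.85 mL brought to 30.9 mL → factor 30.9/0.85 = 36.353
Overall dilution factor = 19.611 × 82 × 48.125 × 36.353 = 2.8134 × 10^6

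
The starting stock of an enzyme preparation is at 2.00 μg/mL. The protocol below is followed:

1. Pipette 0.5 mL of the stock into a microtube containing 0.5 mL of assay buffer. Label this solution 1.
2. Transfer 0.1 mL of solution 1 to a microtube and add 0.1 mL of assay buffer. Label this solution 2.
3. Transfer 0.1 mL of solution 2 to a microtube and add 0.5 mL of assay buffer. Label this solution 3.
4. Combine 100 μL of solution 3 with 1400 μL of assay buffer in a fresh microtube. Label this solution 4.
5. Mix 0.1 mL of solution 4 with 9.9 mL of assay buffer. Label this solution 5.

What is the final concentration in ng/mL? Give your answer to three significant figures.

0.0556 ng/mL

Step 1: 0.5 mL + 0.5 mL = 1 mL total → factor 1/0.5 = 2
Step 2: 0.1 mL + 0.1 mL = 0.2 mL total → factor 0.2/0.1 = 2
Step 3: 0.1 mL + 0.5 mL = 0.6 mL total → factor 0.6/0.1 = 6
Step 4: 100 μL + 1400 μL = 1500 μL total → factor 1500/100 = 15
Step 5: 0.1 mL + 9.9 mL = 10 mL total → factor 10/0.1 = 100
Overall dilution factor = 2 × 2 × 6 × 15 × 100 = 36000
Final = 2.00 μg/mL / 36000 = 5.556 × 10^-5 μg/mL = 0.0556 ng/mL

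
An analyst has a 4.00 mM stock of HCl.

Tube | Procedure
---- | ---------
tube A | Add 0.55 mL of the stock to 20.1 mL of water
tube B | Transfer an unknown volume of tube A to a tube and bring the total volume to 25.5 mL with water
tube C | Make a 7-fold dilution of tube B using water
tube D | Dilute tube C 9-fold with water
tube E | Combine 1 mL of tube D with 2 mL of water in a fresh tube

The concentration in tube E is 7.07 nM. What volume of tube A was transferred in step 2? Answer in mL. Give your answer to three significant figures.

Step 1: 0.55 mL + 20.1 mL = 20.65 mL total → factor 20.65/0.55 = 37.545
Step 2: v brought to 25.5 mL → factor = 25.5 mL/v
Step 3: 7-fold → factor 7
Step 4: 9-fold → factor 9
Step 5: 1 mL + 2 mL = 3 mL total → factor 3/1 = 3
Product of known-step factors = 7096.1
Overall factor = 4.00 mM / (7.07 nM) = 5.6577 × 10^5
Step-2 factor = 5.6577 × 10^5 / 7096.1 = 79.73
v = 25.5 mL / 79.73 = 0.320 mL

0.320 mL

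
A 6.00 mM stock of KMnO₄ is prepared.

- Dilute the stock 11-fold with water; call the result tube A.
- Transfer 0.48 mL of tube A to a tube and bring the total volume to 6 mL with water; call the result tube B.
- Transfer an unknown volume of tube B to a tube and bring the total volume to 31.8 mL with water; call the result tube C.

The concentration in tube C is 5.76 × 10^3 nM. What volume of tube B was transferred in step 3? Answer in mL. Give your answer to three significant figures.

4.20 mL

Step 1: 11-fold → factor 11
Step 2: 0.48 mL brought to 6 mL → factor 6/0.48 = 12.5
Step 3: v brought to 31.8 mL → factor = 31.8 mL/v
Product of known-step factors = 137.5
Overall factor = 6.00 mM / (5.76 × 10^3 nM) = 1041.7
Step-3 factor = 1041.7 / 137.5 = 7.5758
v = 31.8 mL / 7.5758 = 4.20 mL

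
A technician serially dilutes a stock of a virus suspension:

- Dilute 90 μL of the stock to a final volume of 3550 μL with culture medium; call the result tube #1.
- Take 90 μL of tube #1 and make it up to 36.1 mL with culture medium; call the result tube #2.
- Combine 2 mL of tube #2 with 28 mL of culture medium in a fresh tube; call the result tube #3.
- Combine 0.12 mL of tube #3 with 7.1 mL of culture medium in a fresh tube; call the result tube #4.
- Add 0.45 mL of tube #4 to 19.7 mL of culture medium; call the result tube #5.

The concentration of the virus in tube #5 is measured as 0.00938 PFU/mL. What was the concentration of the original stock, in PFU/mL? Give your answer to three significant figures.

6.00 × 10^6 PFU/mL

Step 1: 90 μL brought to 3550 μL → factor 3550/90 = 39.444
Step 2: 90 μL brought to 36.1 mL → factor 36100/90 = 401.11
Step 3: 2 mL + 28 mL = 30 mL total → factor 30/2 = 15
Step 4: 0.12 mL + 7.1 mL = 7.22 mL total → factor 7.22/0.12 = 60.167
Step 5: 0.45 mL + 19.7 mL = 20.15 mL total → factor 20.15/0.45 = 44.778
Overall dilution factor = 39.444 × 401.11 × 15 × 60.167 × 44.778 = 6.3938 × 10^8
Stock = 0.00938 PFU/mL × 6.3938 × 10^8 = 6.00 × 10^6 PFU/mL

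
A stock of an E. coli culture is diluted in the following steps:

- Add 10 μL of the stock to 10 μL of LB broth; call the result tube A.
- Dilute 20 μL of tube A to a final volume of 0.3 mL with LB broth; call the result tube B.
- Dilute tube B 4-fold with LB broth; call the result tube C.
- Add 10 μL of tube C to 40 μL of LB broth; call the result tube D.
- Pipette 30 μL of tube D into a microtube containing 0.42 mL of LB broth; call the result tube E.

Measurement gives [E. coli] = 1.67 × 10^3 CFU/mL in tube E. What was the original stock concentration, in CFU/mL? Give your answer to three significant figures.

1.50 × 10^7 CFU/mL

Step 1: 10 μL + 10 μL = 20 μL total → factor 20/10 = 2
Step 2: 20 μL brought to 0.3 mL → factor 300/20 = 15
Step 3: 4-fold → factor 4
Step 4: 10 μL + 40 μL = 50 μL total → factor 50/10 = 5
Step 5: 30 μL + 0.42 mL = 450 μL total → factor 450/30 = 15
Overall dilution factor = 2 × 15 × 4 × 5 × 15 = 9000
Stock = 1.67 × 10^3 CFU/mL × 9000 = 1.50 × 10^7 CFU/mL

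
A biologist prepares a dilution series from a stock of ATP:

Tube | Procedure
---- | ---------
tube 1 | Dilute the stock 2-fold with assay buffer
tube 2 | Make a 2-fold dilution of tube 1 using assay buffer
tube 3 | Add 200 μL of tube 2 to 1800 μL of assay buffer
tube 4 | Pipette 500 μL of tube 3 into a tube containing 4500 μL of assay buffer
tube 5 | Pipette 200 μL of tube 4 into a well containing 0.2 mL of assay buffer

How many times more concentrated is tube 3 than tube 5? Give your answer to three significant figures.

Step 1: 2-fold → factor 2
Step 2: 2-fold → factor 2
Step 3: 200 μL + 1800 μL = 2000 μL total → factor 2000/200 = 10
Step 4: 500 μL + 4500 μL = 5000 μL total → factor 5000/500 = 10
Step 5: 200 μL + 0.2 mL = 400 μL total → factor 400/200 = 2
Dilution factor to tube 3 = 40; to tube 5 = 800
[tube 3]/[tube 5] = (factor to tube 5)/(factor to tube 3) = 800/40 = 20.0

20.0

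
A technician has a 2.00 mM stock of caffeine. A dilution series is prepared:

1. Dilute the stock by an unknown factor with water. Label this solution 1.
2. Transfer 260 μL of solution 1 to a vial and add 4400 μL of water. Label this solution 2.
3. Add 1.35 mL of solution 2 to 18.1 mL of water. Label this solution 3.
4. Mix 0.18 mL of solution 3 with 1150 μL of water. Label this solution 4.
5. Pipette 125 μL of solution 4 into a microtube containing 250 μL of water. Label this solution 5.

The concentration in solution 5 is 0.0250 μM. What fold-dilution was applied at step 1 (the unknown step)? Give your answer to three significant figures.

14.0-fold

Step 1: unknown factor x
Step 2: 260 μL + 4400 μL = 4660 μL total → factor 4660/260 = 17.923
Step 3: 1.35 mL + 18.1 mL = 19.45 mL total → factor 19.45/1.35 = 14.407
Step 4: 0.18 mL + 1150 μL = 1.33 mL total → factor 1.33/0.18 = 7.3889
Step 5: 125 μL + 250 μL = 375 μL total → factor 375/125 = 3
Product of known-step factors = 5724
Overall factor = 2.00 mM / (0.0250 μM) = 80000
x = 80000 / 5724 = 14.0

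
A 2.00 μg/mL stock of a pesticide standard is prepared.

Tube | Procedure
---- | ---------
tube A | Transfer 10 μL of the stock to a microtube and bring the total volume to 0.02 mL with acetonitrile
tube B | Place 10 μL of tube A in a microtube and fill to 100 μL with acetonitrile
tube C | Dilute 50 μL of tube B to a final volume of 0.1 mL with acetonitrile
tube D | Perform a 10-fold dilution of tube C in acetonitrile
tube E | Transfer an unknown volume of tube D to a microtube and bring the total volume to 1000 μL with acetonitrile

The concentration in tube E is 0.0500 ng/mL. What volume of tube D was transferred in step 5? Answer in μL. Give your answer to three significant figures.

10.0 μL

Step 1: 10 μL brought to 0.02 mL → factor 20/10 = 2
Step 2: 10 μL brought to 100 μL → factor 100/10 = 10
Step 3: 50 μL brought to 0.1 mL → factor 100/50 = 2
Step 4: 10-fold → factor 10
Step 5: v brought to 1000 μL → factor = 1000 μL/v
Product of known-step factors = 400
Overall factor = 2.00 μg/mL / (0.0500 ng/mL) = 40000
Step-5 factor = 40000 / 400 = 100
v = 1000 μL / 100 = 10.0 μL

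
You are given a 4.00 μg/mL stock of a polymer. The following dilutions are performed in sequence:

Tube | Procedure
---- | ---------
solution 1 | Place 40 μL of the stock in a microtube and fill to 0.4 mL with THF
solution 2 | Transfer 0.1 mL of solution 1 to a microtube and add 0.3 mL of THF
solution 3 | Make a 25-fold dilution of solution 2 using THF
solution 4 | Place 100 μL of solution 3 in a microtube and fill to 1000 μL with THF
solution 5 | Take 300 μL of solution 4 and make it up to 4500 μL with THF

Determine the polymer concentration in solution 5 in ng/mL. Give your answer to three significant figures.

0.0267 ng/mL

Step 1: 40 μL brought to 0.4 mL → factor 400/40 = 10
Step 2: 0.1 mL + 0.3 mL = 0.4 mL total → factor 0.4/0.1 = 4
Step 3: 25-fold → factor 25
Step 4: 100 μL brought to 1000 μL → factor 1000/100 = 10
Step 5: 300 μL brought to 4500 μL → factor 4500/300 = 15
Overall dilution factor = 10 × 4 × 25 × 10 × 15 = 1.5 × 10^5
Final = 4.00 μg/mL / 1.5 × 10^5 = 2.667 × 10^-5 μg/mL = 0.0267 ng/mL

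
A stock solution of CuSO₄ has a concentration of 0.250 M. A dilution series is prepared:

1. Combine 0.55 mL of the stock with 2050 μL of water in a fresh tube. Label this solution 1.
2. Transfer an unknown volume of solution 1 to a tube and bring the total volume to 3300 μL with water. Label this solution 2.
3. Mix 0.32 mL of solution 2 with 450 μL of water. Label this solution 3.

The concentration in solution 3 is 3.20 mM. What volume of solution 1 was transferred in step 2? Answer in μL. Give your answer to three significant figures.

480 μL

Step 1: 0.55 mL + 2050 μL = 2.6 mL total → factor 2.6/0.55 = 4.7273
Step 2: v brought to 3300 μL → factor = 3300 μL/v
Step 3: 0.32 mL + 450 μL = 0.77 mL total → factor 0.77/0.32 = 2.4062
Product of known-step factors = 11.375
Overall factor = 0.250 M / (3.20 mM) = 78.125
Step-2 factor = 78.125 / 11.375 = 6.8681
v = 3300 μL / 6.8681 = 480 μL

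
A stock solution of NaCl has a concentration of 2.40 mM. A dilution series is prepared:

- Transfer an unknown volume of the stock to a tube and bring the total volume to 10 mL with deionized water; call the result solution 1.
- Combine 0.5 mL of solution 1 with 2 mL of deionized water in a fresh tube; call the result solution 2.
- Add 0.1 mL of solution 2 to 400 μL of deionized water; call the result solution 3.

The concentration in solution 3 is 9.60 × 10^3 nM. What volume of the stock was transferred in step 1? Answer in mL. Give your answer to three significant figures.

1.00 mL

Step 1: v brought to 10 mL → factor = 10 mL/v
Step 2: 0.5 mL + 2 mL = 2.5 mL total → factor 2.5/0.5 = 5
Step 3: 0.1 mL + 400 μL = 0.5 mL total → factor 0.5/0.1 = 5
Product of known-step factors = 25
Overall factor = 2.40 mM / (9.60 × 10^3 nM) = 250
Step-1 factor = 250 / 25 = 10
v = 10 mL / 10 = 1.00 mL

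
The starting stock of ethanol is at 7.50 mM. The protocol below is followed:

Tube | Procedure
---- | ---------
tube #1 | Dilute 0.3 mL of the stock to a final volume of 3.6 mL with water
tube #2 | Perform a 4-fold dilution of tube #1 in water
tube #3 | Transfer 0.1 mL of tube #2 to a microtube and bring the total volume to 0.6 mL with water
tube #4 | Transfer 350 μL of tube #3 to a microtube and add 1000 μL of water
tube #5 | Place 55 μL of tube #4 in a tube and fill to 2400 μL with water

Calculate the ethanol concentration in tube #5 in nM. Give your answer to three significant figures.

155 nM

Step 1: 0.3 mL brought to 3.6 mL → factor 3.6/0.3 = 12
Step 2: 4-fold → factor 4
Step 3: 0.1 mL brought to 0.6 mL → factor 0.6/0.1 = 6
Step 4: 350 μL + 1000 μL = 1350 μL total → factor 1350/350 = 3.8571
Step 5: 55 μL brought to 2400 μL → factor 2400/55 = 43.636
Dilution factor through tube #5 = 12 × 4 × 6 × 3.8571 × 43.636 = 48474
[tube #5] = 7.50 mM / 48474 = 0.0001547 mM = 155 nM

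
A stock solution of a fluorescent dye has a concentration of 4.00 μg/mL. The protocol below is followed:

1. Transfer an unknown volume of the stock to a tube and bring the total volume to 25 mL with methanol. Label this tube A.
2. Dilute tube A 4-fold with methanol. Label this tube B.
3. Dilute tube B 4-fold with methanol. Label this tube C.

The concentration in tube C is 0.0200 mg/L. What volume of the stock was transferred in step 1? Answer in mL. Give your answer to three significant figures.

2.00 mL

Step 1: v brought to 25 mL → factor = 25 mL/v
Step 2: 4-fold → factor 4
Step 3: 4-fold → factor 4
Product of known-step factors = 16
Overall factor = 4.00 μg/mL / (0.0200 mg/L) = 200
Step-1 factor = 200 / 16 = 12.5
v = 25 mL / 12.5 = 2.00 mL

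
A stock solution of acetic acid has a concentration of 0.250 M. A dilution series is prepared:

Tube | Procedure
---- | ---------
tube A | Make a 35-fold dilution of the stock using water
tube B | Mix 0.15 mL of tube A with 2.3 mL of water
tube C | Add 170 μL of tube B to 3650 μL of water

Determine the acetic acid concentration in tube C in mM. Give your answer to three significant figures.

0.0195 mM

Step 1: 35-fold → factor 35
Step 2: 0.15 mL + 2.3 mL = 2.45 mL total → factor 2.45/0.15 = 16.333
Step 3: 170 μL + 3650 μL = 3820 μL total → factor 3820/170 = 22.471
Overall dilution factor = 35 × 16.333 × 22.471 = 12846
Final = 0.250 M / 12846 = 1.946 × 10^-5 M = 0.0195 mM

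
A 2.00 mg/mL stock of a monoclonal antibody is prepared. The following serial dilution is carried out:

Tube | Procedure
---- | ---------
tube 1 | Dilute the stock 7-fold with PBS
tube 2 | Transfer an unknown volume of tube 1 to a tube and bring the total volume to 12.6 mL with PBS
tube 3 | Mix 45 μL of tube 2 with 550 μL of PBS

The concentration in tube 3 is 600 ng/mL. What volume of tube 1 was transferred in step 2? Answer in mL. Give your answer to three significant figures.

0.350 mL

Step 1: 7-fold → factor 7
Step 2: v brought to 12.6 mL → factor = 12.6 mL/v
Step 3: 45 μL + 550 μL = 595 μL total → factor 595/45 = 13.222
Product of known-step factors = 92.556
Overall factor = 2.00 mg/mL / (600 ng/mL) = 3333.3
Step-2 factor = 3333.3 / 92.556 = 36.014
v = 12.6 mL / 36.014 = 0.350 mL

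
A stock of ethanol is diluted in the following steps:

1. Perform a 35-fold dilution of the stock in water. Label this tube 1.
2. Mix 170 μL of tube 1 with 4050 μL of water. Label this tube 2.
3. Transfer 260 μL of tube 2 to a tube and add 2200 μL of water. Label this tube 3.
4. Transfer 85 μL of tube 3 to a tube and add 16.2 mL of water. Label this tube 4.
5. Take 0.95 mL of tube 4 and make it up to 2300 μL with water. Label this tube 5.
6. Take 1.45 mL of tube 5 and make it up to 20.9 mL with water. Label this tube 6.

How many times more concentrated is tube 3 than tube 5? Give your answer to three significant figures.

464

Step 1: 35-fold → factor 35
Step 2: 170 μL + 4050 μL = 4220 μL total → factor 4220/170 = 24.824
Step 3: 260 μL + 2200 μL = 2460 μL total → factor 2460/260 = 9.4615
Step 4: 85 μL + 16.2 mL = 16285 μL total → factor 16285/85 = 191.59
Step 5: 0.95 mL brought to 2300 μL → factor 2.3/0.95 = 2.4211
Dilution factor to tube 3 = 8220.4; to tube 5 = 3.813 × 10^6
[tube 3]/[tube 5] = (factor to tube 5)/(factor to tube 3) = 3.813 × 10^6/8220.4 = 464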